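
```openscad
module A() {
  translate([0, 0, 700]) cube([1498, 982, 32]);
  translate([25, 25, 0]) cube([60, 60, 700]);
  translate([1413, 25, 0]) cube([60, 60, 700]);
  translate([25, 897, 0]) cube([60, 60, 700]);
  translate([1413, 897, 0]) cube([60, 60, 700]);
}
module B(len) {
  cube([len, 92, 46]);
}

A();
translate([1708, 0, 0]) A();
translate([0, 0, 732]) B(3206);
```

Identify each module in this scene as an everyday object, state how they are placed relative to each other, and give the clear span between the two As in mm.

A is a table. B is a beam. A beam spans the tops of two tables. The clear span between the two tables is 210 mm.

Second table starts at x = 1708; first ends at x = 1498; clear span = 1708 − 1498 = 210 mm.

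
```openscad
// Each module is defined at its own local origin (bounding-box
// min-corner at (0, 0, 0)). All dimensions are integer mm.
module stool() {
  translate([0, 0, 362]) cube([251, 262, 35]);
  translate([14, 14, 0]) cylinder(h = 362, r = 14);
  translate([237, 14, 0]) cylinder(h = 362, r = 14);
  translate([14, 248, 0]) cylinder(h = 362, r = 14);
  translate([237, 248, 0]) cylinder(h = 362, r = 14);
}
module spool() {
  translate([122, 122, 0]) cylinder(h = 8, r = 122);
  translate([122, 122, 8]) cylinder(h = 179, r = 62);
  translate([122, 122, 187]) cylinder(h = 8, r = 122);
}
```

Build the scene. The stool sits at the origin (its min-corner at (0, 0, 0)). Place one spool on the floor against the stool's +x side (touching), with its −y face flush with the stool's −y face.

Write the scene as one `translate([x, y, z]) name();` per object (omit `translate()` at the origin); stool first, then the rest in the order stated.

stool();
translate([251, 0, 0]) spool();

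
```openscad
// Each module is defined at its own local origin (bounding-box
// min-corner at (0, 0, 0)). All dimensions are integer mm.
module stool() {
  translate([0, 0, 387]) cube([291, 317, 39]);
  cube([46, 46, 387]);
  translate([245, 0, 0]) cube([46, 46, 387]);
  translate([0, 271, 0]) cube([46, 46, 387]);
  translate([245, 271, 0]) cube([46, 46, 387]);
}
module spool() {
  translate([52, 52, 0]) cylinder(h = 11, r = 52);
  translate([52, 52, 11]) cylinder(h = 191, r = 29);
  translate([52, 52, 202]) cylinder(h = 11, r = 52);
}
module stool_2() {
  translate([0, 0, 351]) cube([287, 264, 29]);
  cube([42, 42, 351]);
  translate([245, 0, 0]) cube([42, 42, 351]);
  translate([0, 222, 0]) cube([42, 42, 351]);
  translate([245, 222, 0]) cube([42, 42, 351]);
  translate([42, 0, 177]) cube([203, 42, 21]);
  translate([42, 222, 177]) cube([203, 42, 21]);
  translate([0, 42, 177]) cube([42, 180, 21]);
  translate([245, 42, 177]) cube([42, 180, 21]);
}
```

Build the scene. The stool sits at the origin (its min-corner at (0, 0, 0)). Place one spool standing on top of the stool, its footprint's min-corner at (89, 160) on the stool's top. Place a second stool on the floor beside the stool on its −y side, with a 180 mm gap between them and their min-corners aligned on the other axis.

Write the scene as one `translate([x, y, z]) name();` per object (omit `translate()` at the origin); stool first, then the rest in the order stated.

stool();
translate([89, 160, 426]) spool();
translate([0, -444, 0]) stool_2();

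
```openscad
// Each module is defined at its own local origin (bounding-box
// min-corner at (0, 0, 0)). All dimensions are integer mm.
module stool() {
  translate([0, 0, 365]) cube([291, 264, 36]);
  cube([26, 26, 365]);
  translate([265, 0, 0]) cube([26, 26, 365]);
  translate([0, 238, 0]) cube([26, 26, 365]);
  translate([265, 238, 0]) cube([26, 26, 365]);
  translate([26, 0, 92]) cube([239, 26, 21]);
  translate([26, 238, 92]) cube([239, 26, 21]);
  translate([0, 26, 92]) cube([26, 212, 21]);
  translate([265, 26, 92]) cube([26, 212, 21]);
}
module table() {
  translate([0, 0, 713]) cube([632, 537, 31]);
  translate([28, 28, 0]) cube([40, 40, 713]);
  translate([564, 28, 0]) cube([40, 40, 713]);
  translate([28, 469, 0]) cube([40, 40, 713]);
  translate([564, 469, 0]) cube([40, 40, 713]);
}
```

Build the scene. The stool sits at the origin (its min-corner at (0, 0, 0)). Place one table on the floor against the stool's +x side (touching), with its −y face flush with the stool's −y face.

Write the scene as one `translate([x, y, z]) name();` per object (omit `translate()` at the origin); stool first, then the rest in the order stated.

stool();
translate([291, 0, 0]) table();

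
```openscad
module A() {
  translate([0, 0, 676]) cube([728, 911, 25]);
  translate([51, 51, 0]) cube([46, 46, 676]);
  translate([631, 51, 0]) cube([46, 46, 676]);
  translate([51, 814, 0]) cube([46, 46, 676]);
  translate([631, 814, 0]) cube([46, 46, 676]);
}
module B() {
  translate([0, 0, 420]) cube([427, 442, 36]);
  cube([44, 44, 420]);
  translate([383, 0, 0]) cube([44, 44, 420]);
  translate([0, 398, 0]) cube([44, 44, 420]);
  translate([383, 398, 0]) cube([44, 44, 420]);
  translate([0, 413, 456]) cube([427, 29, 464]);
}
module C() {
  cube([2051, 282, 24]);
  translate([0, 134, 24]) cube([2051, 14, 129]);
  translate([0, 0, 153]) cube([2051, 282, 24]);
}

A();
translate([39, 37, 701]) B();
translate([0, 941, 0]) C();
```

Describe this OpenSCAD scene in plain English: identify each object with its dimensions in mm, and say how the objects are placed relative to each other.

A is a table with a 728×911 mm rectangular top, 25 mm thick, top surface at z = 701 mm, supported by four 46×46 mm square legs, each inset 51 mm from the nearest pair of top edges, running from the floor.

B is a chair. The seat is a 427×442×36 mm slab with its top at z = 456 mm, on four 44×44 mm corner legs (flush with the seat edges, standing on z = 0). A flat backrest 29 mm thick, 464 mm tall, spans the full seat width and rises from the seat top along its +y edge, rear face flush with the rear of the seat.

C is an I-beam lying along x, 2051 mm long. Overall section height 177 mm. Two flanges 282 mm wide (y) and 24 mm thick, one on the floor and one at the top; a web 14 mm thick runs between them, centred on the flange width.

The chair is on top of the table. The I-beam is on the floor beside the table on its +y side.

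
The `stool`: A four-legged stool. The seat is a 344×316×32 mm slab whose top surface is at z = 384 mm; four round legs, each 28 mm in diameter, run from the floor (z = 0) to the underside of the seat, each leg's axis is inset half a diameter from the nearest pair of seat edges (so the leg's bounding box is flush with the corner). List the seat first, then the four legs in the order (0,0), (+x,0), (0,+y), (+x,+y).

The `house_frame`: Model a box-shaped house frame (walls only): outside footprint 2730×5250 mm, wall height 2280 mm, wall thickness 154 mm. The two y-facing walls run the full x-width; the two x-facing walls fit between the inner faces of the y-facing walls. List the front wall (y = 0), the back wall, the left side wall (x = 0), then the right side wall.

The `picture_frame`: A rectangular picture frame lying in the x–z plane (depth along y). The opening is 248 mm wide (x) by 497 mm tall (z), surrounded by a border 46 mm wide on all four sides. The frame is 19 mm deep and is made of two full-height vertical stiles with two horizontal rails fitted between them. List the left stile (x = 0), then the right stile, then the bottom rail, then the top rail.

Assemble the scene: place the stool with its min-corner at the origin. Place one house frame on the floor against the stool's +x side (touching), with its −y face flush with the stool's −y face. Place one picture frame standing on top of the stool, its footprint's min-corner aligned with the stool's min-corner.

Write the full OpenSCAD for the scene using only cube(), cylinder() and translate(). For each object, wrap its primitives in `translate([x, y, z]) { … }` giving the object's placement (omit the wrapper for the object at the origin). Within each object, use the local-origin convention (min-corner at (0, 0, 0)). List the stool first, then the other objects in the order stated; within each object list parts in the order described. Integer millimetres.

translate([0, 0, 352]) cube([344, 316, 32]);
translate([14, 14, 0]) cylinder(h = 352, r = 14);
translate([330, 14, 0]) cylinder(h = 352, r = 14);
translate([14, 302, 0]) cylinder(h = 352, r = 14);
translate([330, 302, 0]) cylinder(h = 352, r = 14);
translate([344, 0, 0]) {
  cube([2730, 154, 2280]);
  translate([0, 5096, 0]) cube([2730, 154, 2280]);
  translate([0, 154, 0]) cube([154, 4942, 2280]);
  translate([2576, 154, 0]) cube([154, 4942, 2280]);
}
translate([0, 0, 384]) {
  cube([46, 19, 589]);
  translate([294, 0, 0]) cube([46, 19, 589]);
  translate([46, 0, 0]) cube([248, 19, 46]);
  translate([46, 0, 543]) cube([248, 19, 46]);
}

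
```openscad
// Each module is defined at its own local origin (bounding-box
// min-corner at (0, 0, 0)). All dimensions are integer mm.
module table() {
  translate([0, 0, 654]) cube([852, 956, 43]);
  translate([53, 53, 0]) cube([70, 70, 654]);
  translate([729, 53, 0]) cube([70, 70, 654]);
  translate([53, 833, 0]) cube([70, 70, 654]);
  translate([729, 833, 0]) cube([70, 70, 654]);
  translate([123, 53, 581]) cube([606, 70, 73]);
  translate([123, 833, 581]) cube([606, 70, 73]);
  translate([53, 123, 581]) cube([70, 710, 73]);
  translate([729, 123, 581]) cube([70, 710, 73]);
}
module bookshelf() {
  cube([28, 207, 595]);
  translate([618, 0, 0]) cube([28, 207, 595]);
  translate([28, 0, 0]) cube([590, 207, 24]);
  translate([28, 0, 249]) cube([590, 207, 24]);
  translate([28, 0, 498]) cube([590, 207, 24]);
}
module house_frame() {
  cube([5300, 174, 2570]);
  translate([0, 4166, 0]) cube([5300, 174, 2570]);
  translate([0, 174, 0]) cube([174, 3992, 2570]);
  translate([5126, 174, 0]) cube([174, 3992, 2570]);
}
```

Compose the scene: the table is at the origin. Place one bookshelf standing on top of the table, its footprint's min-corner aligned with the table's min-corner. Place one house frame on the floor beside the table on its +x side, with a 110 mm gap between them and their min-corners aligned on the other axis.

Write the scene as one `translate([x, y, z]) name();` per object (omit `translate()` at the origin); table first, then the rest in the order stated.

table();
translate([0, 0, 697]) bookshelf();
translate([962, 0, 0]) house_frame();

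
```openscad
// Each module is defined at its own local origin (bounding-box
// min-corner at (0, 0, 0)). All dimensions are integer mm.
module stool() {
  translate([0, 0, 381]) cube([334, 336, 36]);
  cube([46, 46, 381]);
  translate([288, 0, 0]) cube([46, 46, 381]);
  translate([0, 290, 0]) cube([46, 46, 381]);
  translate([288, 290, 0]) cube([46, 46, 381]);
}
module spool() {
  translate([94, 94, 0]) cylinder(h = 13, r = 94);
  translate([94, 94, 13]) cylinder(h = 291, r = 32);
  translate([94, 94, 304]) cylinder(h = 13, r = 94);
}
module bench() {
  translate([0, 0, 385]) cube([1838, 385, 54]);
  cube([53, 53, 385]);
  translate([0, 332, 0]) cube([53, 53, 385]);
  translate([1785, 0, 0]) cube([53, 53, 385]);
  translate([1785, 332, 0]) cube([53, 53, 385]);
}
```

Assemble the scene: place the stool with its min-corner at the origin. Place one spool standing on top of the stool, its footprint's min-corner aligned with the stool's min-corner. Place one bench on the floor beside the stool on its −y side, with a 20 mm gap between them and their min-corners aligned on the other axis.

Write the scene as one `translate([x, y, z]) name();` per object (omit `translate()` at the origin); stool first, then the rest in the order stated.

stool();
translate([0, 0, 417]) spool();
translate([0, -405, 0]) bench();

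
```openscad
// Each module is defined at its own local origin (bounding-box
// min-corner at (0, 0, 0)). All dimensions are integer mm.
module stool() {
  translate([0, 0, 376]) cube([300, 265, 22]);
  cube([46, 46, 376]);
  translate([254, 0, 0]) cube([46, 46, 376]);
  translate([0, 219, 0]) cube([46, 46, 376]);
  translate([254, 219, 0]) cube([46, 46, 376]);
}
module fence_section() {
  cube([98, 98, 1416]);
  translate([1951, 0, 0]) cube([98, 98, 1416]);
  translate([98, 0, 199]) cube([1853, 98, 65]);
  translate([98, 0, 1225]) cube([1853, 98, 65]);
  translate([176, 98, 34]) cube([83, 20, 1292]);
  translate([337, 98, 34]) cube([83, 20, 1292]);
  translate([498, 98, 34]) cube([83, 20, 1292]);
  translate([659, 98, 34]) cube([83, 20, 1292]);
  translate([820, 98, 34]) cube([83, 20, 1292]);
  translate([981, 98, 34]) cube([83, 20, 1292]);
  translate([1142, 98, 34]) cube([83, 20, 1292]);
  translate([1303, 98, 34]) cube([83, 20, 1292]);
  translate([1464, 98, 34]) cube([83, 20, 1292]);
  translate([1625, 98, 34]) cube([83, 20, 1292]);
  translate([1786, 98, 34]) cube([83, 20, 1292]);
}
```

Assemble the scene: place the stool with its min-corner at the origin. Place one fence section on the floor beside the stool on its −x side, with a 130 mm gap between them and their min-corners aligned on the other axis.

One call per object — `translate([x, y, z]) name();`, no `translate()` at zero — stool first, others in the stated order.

stool();
translate([-2179, 0, 0]) fence_section();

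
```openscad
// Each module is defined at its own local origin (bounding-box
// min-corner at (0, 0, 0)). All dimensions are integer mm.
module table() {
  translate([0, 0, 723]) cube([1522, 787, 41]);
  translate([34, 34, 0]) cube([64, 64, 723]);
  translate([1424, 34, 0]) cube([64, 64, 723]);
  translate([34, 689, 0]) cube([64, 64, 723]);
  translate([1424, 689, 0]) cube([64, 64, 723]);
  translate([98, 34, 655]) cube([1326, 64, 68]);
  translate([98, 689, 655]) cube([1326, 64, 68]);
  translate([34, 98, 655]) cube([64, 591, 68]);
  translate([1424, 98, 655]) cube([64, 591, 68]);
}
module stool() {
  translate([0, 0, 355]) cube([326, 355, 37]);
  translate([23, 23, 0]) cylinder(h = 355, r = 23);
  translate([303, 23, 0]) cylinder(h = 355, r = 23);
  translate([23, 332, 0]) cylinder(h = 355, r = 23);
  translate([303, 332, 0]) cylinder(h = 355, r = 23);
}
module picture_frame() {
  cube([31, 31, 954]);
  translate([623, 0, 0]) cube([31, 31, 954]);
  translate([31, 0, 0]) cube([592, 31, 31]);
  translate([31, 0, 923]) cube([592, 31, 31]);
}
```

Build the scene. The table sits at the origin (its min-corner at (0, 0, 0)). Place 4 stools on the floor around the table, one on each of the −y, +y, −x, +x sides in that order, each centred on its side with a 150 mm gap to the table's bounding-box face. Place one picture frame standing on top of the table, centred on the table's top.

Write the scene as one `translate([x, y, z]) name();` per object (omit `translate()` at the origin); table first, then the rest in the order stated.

table();
translate([598, -505, 0]) stool();
translate([598, 937, 0]) stool();
translate([-476, 216, 0]) stool();
translate([1672, 216, 0]) stool();
translate([434, 378, 764]) picture_frame();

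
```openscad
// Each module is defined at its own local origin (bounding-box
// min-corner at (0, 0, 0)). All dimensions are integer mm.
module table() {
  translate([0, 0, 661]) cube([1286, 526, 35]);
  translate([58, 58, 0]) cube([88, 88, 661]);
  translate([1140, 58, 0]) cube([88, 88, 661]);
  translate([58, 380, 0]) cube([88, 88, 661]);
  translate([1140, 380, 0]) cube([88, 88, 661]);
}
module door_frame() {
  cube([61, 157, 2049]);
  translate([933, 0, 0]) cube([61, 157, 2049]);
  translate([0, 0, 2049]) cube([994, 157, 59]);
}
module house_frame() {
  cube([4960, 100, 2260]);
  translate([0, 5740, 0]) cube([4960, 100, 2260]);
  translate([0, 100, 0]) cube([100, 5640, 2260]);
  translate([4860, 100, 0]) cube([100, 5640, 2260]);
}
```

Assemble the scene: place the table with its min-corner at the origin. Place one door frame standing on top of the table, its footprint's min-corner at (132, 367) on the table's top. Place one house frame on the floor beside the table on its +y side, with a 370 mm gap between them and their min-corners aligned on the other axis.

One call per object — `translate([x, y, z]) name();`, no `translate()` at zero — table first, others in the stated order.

table();
translate([132, 367, 696]) door_frame();
translate([0, 896, 0]) house_frame();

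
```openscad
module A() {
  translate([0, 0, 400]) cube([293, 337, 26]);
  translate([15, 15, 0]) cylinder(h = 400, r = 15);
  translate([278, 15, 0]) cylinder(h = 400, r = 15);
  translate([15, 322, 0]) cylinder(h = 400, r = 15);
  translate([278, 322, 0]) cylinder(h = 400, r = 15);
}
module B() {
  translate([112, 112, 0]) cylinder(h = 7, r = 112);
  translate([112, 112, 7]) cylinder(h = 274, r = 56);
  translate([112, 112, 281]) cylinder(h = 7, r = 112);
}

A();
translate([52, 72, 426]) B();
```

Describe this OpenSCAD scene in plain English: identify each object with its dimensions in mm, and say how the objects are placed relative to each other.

A is a four-legged stool. The seat is 293×337 mm, 26 mm thick, top at z = 426 mm. It stands on four round legs, each 30 mm in diameter, from z = 0 to the seat underside, each leg's axis is inset half a diameter from the nearest pair of seat edges (so the leg's bounding box is flush with the corner).

B is a spool: two coaxial disc flanges of radius 112 mm and thickness 7 mm, joined by a core cylinder of radius 56 mm and height 274 mm. The lower flange rests on z = 0 and the three cylinders share a vertical axis.

The spool is on top of the stool.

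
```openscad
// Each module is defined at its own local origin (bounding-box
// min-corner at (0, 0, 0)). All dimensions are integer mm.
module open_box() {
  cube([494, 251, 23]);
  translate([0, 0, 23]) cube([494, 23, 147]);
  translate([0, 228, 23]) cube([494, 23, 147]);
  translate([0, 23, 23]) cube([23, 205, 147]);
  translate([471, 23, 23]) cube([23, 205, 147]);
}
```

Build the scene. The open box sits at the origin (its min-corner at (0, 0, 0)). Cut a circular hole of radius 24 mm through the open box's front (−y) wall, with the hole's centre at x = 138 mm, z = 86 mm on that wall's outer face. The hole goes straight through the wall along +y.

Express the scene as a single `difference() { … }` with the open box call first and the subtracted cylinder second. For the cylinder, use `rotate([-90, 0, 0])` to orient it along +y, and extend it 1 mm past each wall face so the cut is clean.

difference() {
  open_box();
  translate([138, -1, 86]) rotate([-90, 0, 0]) cylinder(h = 25, r = 24);
}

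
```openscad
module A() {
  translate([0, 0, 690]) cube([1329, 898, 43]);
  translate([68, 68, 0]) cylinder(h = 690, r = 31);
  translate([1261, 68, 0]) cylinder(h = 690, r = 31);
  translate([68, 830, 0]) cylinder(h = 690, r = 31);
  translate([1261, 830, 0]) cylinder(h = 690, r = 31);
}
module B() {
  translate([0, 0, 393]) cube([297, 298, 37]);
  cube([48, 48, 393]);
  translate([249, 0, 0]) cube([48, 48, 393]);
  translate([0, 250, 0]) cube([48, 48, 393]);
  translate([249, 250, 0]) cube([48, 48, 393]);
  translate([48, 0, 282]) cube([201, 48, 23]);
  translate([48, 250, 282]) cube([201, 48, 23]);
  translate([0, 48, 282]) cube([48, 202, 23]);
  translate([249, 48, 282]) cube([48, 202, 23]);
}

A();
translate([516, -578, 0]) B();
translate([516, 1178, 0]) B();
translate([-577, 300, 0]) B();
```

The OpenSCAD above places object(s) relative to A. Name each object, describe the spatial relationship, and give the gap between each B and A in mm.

Each stool's nearest face is 280 mm from the table's bounding box.

A is a table. B is a stool. Three stools sit around the table at the −y, +y, −x sides. The gap between each stool and the table is 280 mm.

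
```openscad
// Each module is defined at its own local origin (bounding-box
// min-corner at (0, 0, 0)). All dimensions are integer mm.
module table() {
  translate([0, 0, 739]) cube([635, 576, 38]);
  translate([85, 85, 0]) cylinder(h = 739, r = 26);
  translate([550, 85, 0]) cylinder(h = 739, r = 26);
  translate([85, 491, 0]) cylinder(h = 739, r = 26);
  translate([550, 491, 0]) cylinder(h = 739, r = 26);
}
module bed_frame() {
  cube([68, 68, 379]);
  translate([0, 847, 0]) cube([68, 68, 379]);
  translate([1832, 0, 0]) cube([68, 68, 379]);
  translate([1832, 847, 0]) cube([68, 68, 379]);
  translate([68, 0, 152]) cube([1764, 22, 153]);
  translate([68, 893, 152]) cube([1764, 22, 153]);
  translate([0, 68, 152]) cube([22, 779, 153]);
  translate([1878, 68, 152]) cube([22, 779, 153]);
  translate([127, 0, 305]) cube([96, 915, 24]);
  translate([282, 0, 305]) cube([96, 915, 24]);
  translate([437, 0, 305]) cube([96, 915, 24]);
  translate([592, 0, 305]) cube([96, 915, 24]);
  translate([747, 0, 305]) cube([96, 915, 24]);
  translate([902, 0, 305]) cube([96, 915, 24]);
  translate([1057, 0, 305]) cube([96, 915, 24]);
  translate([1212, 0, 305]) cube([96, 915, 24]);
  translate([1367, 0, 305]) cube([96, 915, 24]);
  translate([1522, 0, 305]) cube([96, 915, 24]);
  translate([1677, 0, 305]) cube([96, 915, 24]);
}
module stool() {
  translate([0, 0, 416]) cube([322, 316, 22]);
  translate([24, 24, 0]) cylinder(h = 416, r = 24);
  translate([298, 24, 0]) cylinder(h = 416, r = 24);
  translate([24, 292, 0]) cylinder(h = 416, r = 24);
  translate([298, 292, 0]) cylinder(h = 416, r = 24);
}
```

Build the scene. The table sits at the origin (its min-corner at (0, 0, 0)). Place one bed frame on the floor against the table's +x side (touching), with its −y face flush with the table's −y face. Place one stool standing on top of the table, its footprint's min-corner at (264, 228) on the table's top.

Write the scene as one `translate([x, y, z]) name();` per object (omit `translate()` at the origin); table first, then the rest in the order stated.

table();
translate([635, 0, 0]) bed_frame();
translate([264, 228, 777]) stool();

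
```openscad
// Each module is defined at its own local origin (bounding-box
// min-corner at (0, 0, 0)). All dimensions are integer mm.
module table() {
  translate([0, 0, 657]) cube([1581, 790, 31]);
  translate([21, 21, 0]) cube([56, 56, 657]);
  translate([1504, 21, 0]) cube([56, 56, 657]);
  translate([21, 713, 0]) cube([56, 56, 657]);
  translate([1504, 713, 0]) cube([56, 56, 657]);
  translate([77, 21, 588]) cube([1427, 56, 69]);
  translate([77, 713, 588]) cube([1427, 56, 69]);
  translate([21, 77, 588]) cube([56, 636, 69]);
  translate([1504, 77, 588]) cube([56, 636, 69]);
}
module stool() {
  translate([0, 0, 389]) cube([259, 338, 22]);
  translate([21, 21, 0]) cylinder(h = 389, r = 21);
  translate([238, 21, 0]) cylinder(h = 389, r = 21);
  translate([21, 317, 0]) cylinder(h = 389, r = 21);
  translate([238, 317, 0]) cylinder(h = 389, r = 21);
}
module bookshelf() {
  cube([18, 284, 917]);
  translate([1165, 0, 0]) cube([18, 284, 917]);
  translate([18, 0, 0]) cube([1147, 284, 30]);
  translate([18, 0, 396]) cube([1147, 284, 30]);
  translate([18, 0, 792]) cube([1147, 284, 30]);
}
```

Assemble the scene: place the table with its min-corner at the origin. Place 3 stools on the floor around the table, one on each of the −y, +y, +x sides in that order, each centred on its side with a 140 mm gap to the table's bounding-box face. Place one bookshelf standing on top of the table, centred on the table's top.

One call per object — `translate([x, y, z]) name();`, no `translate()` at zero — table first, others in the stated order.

table();
translate([661, -478, 0]) stool();
translate([661, 930, 0]) stool();
translate([1721, 226, 0]) stool();
translate([199, 253, 688]) bookshelf();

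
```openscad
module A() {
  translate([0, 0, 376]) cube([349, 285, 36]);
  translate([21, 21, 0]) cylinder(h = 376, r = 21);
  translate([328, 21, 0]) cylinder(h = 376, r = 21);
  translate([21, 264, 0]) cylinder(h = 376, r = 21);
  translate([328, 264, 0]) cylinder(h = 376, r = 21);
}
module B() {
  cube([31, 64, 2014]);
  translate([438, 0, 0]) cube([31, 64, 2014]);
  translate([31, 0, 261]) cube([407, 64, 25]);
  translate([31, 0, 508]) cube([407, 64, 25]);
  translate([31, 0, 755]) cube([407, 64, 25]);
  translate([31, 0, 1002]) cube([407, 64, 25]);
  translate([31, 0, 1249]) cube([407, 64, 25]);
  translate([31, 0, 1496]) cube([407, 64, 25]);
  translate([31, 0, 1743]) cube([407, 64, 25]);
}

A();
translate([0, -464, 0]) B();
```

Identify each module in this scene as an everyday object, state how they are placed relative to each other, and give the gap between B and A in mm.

The ladder's nearest face is 400 mm from the stool's −y face.

A is a stool. B is a ladder. The ladder is on the floor beside the stool on its −y side. The gap between the ladder and the stool is 400 mm.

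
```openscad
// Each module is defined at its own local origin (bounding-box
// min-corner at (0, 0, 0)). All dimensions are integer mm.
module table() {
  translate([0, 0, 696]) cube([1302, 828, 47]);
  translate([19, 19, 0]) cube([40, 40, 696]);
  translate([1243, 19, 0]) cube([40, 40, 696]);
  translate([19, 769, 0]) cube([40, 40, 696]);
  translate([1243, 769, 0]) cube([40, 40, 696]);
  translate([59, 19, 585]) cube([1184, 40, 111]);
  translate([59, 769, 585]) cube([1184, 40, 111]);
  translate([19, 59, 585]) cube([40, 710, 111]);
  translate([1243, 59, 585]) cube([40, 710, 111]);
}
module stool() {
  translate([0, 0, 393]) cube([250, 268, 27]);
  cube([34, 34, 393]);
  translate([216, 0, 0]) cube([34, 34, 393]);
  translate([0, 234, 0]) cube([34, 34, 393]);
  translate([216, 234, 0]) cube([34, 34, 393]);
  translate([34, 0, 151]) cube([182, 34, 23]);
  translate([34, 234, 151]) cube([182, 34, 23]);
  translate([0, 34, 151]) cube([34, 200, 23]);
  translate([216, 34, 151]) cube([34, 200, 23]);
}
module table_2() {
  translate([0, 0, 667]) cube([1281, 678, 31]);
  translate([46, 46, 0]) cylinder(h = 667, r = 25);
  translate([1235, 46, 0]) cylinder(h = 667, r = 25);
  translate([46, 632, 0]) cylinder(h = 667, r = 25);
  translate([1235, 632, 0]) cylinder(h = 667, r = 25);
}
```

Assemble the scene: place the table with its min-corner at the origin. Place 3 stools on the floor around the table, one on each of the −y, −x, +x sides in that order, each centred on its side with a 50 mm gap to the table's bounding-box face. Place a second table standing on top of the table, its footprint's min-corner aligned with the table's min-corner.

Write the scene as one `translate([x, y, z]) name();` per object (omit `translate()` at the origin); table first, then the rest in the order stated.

table();
translate([526, -318, 0]) stool();
translate([-300, 280, 0]) stool();
translate([1352, 280, 0]) stool();
translate([0, 0, 743]) table_2();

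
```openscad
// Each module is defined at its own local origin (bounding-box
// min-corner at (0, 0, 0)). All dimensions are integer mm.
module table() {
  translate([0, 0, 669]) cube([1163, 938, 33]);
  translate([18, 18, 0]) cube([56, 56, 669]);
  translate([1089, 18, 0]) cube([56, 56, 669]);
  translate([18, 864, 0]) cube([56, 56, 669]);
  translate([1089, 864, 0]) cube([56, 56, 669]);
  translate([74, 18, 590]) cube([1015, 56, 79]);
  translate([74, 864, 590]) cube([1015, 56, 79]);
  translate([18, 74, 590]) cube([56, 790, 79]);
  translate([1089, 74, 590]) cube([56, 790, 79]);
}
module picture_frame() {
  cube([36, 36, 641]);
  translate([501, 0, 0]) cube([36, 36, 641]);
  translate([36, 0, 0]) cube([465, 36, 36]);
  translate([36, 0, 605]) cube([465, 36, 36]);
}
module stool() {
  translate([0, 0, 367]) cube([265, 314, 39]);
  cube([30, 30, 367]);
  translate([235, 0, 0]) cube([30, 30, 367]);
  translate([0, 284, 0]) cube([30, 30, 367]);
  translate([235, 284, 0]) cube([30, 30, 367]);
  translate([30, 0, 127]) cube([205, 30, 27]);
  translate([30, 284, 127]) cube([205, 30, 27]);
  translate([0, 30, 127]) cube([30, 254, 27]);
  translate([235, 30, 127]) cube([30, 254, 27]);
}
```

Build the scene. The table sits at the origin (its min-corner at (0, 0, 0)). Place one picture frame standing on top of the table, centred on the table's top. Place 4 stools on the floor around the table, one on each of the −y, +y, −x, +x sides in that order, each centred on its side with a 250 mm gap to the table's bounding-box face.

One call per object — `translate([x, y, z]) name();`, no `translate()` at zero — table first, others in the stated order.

table();
translate([313, 451, 702]) picture_frame();
translate([449, -564, 0]) stool();
translate([449, 1188, 0]) stool();
translate([-515, 312, 0]) stool();
translate([1413, 312, 0]) stool();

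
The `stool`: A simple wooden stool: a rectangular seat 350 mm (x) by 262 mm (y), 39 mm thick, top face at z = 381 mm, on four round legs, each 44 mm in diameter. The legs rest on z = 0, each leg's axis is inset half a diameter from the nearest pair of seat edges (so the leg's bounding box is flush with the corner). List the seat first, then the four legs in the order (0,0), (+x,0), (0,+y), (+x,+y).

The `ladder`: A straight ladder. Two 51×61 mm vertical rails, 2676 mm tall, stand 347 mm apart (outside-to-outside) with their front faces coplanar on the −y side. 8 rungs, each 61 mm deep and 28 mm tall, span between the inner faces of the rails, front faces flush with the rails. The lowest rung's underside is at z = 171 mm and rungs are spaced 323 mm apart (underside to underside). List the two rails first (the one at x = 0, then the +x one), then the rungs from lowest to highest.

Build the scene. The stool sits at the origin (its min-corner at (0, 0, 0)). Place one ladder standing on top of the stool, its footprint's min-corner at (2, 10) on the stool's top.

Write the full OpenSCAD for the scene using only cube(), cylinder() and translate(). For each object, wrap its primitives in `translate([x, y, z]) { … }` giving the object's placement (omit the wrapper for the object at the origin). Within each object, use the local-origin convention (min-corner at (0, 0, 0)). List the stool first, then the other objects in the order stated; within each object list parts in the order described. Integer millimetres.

translate([0, 0, 342]) cube([350, 262, 39]);
translate([22, 22, 0]) cylinder(h = 342, r = 22);
translate([328, 22, 0]) cylinder(h = 342, r = 22);
translate([22, 240, 0]) cylinder(h = 342, r = 22);
translate([328, 240, 0]) cylinder(h = 342, r = 22);
translate([2, 10, 381]) {
  cube([51, 61, 2676]);
  translate([296, 0, 0]) cube([51, 61, 2676]);
  translate([51, 0, 171]) cube([245, 61, 28]);
  translate([51, 0, 494]) cube([245, 61, 28]);
  translate([51, 0, 817]) cube([245, 61, 28]);
  translate([51, 0, 1140]) cube([245, 61, 28]);
  translate([51, 0, 1463]) cube([245, 61, 28]);
  translate([51, 0, 1786]) cube([245, 61, 28]);
  translate([51, 0, 2109]) cube([245, 61, 28]);
  translate([51, 0, 2432]) cube([245, 61, 28]);
}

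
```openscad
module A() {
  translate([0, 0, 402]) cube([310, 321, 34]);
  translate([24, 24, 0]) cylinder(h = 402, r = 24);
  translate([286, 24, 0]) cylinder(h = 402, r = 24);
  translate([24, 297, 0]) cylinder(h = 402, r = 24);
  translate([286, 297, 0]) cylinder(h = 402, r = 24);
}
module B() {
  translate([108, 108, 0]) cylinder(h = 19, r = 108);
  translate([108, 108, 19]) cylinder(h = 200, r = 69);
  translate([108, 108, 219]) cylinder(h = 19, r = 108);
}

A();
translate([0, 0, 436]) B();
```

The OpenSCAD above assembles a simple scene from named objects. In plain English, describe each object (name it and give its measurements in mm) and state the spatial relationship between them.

A is a simple wooden stool: a rectangular seat 310 mm (x) by 321 mm (y), 34 mm thick, top face at z = 436 mm, on four round legs, each 48 mm in diameter. The legs rest on z = 0, each leg's axis is inset half a diameter from the nearest pair of seat edges (so the leg's bounding box is flush with the corner).

B is a spool: two coaxial disc flanges of radius 108 mm and thickness 19 mm, joined by a core cylinder of radius 69 mm and height 200 mm. The lower flange rests on z = 0 and the three cylinders share a vertical axis.

The spool is on top of the stool.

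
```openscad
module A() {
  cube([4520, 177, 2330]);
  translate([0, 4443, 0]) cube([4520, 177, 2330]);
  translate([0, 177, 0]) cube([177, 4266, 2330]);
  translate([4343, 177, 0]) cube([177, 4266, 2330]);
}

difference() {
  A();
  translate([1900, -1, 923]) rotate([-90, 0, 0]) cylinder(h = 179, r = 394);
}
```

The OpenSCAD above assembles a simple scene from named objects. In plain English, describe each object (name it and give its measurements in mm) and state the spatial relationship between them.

A is the wall frame of a small rectangular building: four walls, each 2330 mm tall and 177 mm thick, enclosing a footprint 4520 mm (x) by 4620 mm (y) outside-to-outside, with no floor or roof. The front and back walls (the −y and +y sides) span the full width; the two side walls fit between them.

The house frame has a circular hole of radius 394 mm through its front wall, centred at (x = 1900, z = 923).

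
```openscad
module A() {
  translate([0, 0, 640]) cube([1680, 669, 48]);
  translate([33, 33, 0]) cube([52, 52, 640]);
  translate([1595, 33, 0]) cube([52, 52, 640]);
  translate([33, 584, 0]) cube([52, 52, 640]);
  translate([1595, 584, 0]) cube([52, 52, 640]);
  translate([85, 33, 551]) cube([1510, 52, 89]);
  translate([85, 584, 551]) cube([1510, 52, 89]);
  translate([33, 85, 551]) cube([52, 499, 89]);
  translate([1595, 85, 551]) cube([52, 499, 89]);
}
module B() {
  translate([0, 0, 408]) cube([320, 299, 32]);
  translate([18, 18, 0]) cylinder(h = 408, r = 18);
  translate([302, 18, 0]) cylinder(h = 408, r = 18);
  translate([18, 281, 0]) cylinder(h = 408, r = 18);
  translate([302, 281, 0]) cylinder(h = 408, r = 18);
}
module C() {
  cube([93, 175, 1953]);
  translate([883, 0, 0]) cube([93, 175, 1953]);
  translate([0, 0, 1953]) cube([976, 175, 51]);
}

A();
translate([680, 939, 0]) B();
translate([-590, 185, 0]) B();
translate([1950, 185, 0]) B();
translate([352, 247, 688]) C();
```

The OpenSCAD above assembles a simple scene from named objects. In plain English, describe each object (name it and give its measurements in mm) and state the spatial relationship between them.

A is a rectangular dining table. The top is 1680×669×48 mm with its upper surface at z = 688 mm. It stands on four 52×52 mm square legs, each inset 33 mm from the nearest pair of top edges, running from the floor to the underside of the top. Four apron rails, 52 mm thick and 89 mm tall, run between adjacent legs with their top edges flush with the underside of the top and their outer faces flush with the legs' outer faces.

B is a four-legged stool. The seat is a 320×299×32 mm slab whose top surface is at z = 440 mm; four round legs, each 36 mm in diameter, run from the floor (z = 0) to the underside of the seat, each leg's axis is inset half a diameter from the nearest pair of seat edges (so the leg's bounding box is flush with the corner).

C is a door frame. The clear opening is 790 mm wide and 1953 mm high. Two 93 mm wide jambs, 175 mm deep, stand either side of the opening from the floor to the top of the opening. A 51 mm thick head sits across the top of both jambs, spanning the full outside width of the frame.

Three stools sit around the table at the +y, −x, +x sides. The door frame is on top of the table, centred.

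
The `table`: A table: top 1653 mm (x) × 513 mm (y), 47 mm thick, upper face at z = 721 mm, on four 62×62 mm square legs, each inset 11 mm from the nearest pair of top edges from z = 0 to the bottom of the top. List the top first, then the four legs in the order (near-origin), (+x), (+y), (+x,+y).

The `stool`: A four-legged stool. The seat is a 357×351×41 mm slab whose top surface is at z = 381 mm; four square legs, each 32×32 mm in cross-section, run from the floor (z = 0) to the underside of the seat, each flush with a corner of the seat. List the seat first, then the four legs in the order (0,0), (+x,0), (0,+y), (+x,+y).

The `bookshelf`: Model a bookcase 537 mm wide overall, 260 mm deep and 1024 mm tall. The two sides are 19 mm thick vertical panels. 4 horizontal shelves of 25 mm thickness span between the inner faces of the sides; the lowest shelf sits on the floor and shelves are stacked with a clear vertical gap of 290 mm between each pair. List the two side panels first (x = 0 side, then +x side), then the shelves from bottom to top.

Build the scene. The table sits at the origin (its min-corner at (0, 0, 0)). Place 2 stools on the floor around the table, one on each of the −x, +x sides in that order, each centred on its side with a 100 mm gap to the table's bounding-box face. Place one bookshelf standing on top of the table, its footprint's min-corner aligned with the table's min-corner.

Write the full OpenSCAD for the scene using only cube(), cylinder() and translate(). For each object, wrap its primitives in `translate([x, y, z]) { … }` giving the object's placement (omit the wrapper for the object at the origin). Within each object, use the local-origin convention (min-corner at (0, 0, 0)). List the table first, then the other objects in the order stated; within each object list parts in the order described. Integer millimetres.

translate([0, 0, 674]) cube([1653, 513, 47]);
translate([11, 11, 0]) cube([62, 62, 674]);
translate([1580, 11, 0]) cube([62, 62, 674]);
translate([11, 440, 0]) cube([62, 62, 674]);
translate([1580, 440, 0]) cube([62, 62, 674]);
translate([-457, 81, 0]) {
  translate([0, 0, 340]) cube([357, 351, 41]);
  cube([32, 32, 340]);
  translate([325, 0, 0]) cube([32, 32, 340]);
  translate([0, 319, 0]) cube([32, 32, 340]);
  translate([325, 319, 0]) cube([32, 32, 340]);
}
translate([1753, 81, 0]) {
  translate([0, 0, 340]) cube([357, 351, 41]);
  cube([32, 32, 340]);
  translate([325, 0, 0]) cube([32, 32, 340]);
  translate([0, 319, 0]) cube([32, 32, 340]);
  translate([325, 319, 0]) cube([32, 32, 340]);
}
translate([0, 0, 721]) {
  cube([19, 260, 1024]);
  translate([518, 0, 0]) cube([19, 260, 1024]);
  translate([19, 0, 0]) cube([499, 260, 25]);
  translate([19, 0, 315]) cube([499, 260, 25]);
  translate([19, 0, 630]) cube([499, 260, 25]);
  translate([19, 0, 945]) cube([499, 260, 25]);
}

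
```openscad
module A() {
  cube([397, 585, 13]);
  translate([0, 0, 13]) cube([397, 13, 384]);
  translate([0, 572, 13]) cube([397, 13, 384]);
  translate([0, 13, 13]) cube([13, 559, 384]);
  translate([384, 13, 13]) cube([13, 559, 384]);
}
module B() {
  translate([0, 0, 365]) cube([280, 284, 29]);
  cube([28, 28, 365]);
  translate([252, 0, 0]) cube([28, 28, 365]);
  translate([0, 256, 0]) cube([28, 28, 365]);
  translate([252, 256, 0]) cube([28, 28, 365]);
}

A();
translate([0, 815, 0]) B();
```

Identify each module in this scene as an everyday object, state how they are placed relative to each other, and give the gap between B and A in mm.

A is an open box. B is a stool. The stool is on the floor beside the open box on its +y side. The gap between the stool and the open box is 230 mm.

The stool's nearest face is 230 mm from the open box's +y face.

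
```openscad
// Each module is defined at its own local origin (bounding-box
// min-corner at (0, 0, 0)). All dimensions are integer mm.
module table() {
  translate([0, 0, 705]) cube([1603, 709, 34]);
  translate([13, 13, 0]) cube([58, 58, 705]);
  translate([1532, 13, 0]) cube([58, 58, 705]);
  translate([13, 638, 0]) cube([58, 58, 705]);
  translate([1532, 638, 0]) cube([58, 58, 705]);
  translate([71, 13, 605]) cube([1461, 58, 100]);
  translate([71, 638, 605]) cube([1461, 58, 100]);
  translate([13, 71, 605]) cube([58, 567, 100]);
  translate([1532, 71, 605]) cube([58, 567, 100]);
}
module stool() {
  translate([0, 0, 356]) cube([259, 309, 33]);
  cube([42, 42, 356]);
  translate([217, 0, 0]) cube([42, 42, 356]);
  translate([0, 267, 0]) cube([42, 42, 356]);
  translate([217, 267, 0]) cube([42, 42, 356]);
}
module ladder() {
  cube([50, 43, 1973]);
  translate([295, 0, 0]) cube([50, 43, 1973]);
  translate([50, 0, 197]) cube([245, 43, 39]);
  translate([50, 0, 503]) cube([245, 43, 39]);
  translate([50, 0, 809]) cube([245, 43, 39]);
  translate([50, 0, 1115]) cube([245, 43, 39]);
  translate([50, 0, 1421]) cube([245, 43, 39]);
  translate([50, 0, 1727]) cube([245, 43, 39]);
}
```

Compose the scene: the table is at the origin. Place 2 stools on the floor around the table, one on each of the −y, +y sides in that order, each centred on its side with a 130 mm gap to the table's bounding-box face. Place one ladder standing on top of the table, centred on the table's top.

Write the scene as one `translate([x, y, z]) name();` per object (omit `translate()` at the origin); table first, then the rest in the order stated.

table();
translate([672, -439, 0]) stool();
translate([672, 839, 0]) stool();
translate([629, 333, 739]) ladder();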